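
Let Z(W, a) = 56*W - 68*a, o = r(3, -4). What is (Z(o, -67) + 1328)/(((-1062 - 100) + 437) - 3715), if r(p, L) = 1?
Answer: -99/74 ≈ -1.3378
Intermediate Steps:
o = 1
Z(W, a) = -68*a + 56*W
(Z(o, -67) + 1328)/(((-1062 - 100) + 437) - 3715) = ((-68*(-67) + 56*1) + 1328)/(((-1062 - 100) + 437) - 3715) = ((4556 + 56) + 1328)/((-1162 + 437) - 3715) = (4612 + 1328)/(-725 - 3715) = 5940/(-4440) = 5940*(-1/4440) = -99/74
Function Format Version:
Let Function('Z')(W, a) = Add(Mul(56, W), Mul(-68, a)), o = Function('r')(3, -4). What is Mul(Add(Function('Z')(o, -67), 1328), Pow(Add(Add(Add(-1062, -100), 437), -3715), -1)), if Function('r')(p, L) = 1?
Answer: Rational(-99, 74) ≈ -1.3378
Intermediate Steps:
o = 1
Function('Z')(W, a) = Add(Mul(-68, a), Mul(56, W))
Mul(Add(Function('Z')(o, -67), 1328), Pow(Add(Add(Add(-1062, -100), 437), -3715), -1)) = Mul(Add(Add(Mul(-68, -67), Mul(56, 1)), 1328), Pow(Add(Add(Add(-1062, -100), 437), -3715), -1)) = Mul(Add(Add(4556, 56), 1328), Pow(Add(Add(-1162, 437), -3715), -1)) = Mul(Add(4612, 1328), Pow(Add(-725, -3715), -1)) = Mul(5940, Pow(-4440, -1)) = Mul(5940, Rational(-1, 4440)) = Rational(-99, 74)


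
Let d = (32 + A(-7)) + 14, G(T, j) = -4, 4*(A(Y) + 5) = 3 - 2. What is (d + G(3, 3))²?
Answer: 22201/16 ≈ 1387.6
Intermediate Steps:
A(Y) = -19/4 (A(Y) = -5 + (3 - 2)/4 = -5 + (¼)*1 = -5 + ¼ = -19/4)
d = 165/4 (d = (32 - 19/4) + 14 = 109/4 + 14 = 165/4 ≈ 41.250)
(d + G(3, 3))² = (165/4 - 4)² = (149/4)² = 22201/16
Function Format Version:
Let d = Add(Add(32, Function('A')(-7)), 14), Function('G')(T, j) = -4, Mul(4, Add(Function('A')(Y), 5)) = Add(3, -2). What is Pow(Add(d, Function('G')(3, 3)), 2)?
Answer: Rational(22201, 16) ≈ 1387.6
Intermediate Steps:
Function('A')(Y) = Rational(-19, 4) (Function('A')(Y) = Add(-5, Mul(Rational(1, 4), Add(3, -2))) = Add(-5, Mul(Rational(1, 4), 1)) = Add(-5, Rational(1, 4)) = Rational(-19, 4))
d = Rational(165, 4) (d = Add(Add(32, Rational(-19, 4)), 14) = Add(Rational(109, 4), 14) = Rational(165, 4) ≈ 41.250)
Pow(Add(d, Function('G')(3, 3)), 2) = Pow(Add(Rational(165, 4), -4), 2) = Pow(Rational(149, 4), 2) = Rational(22201, 16)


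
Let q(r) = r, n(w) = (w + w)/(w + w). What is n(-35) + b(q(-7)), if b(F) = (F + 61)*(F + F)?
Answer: -755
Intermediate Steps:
n(w) = 1 (n(w) = (2*w)/((2*w)) = (2*w)*(1/(2*w)) = 1)
b(F) = 2*F*(61 + F) (b(F) = (61 + F)*(2*F) = 2*F*(61 + F))
n(-35) + b(q(-7)) = 1 + 2*(-7)*(61 - 7) = 1 + 2*(-7)*54 = 1 - 756 = -755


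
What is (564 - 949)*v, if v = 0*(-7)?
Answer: 0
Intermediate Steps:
v = 0
(564 - 949)*v = (564 - 949)*0 = -385*0 = 0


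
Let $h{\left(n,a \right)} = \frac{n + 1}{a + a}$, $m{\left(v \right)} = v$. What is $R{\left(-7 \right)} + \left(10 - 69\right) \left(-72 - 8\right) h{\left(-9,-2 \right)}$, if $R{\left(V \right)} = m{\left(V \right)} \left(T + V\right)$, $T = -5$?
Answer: $9524$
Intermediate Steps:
$h{\left(n,a \right)} = \frac{1 + n}{2 a}$
$R{\left(V \right)} = V \left(-5 + V\right)$
$R{\left(-7 \right)} + \left(10 - 69\right) \left(-72 - 8\right) h{\left(-9,-2 \right)} = - 7 \left(-5 - 7\right) + \left(10 - 69\right) \left(-72 - 8\right) \frac{1 - 9}{2 \left(-2\right)} = \left(-7\right) \left(-12\right) + \left(-59\right) \left(-80\right) \frac{1}{2} \left(- \frac{1}{2}\right) \left(-8\right) = 84 + 4720 \cdot 2 = 84 + 9440 = 9524$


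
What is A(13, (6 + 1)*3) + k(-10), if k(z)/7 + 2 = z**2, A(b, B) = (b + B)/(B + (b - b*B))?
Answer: 163920/239 ≈ 685.86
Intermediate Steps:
A(b, B) = (B + b)/(B + b - B*b) (A(b, B) = (B + b)/(B + (b - B*b)) = (B + b)/(B + b - B*b))
k(z) = -14 + 7*z**2
A(13, (6 + 1)*3) + k(-10) = ((6 + 1)*3 + 13)/((6 + 1)*3 + 13 - 1*(6 + 1)*3*13) + (-14 + 7*(-10)**2) = (7*3 + 13)/(7*3 + 13 - 1*7*3*13) + (-14 + 7*100) = (21 + 13)/(21 + 13 - 1*21*13) + (-14 + 700) = 34/(21 + 13 - 273) + 686 = 34/(-239) + 686 = -1/239*34 + 686 = -34/239 + 686 = 163920/239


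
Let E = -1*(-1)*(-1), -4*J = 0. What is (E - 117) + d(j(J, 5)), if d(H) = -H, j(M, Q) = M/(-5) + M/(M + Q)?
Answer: -118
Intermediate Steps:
J = 0 (J = -¼*0 = 0)
E = -1 (E = 1*(-1) = -1)
j(M, Q) = -M/5 + M/(M + Q) (j(M, Q) = M*(-⅕) + M/(M + Q) = -M/5 + M/(M + Q))
(E - 117) + d(j(J, 5)) = (-1 - 117) - 0*(5 - 1*0 - 1*5)/(5*(0 + 5)) = -118 - 0*(5 + 0 - 5)/(5*5) = -118 - 0*0/(5*5) = -118 - 1*0 = -118 + 0 = -118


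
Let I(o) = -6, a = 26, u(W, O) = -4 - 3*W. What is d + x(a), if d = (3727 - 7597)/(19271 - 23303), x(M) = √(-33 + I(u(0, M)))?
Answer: 215/224 + I*√39 ≈ 0.95982 + 6.245*I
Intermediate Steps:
x(M) = I*√39 (x(M) = √(-33 - 6) = √(-39) = I*√39)
d = 215/224 (d = -3870/(-4032) = -3870*(-1/4032) = 215/224 ≈ 0.95982)
d + x(a) = 215/224 + I*√39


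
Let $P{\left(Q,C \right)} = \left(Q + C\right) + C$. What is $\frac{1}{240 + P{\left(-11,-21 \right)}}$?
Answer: $\frac{1}{187} \approx 0.0053476$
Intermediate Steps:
$P{\left(Q,C \right)} = Q + 2 C$ ($P{\left(Q,C \right)} = \left(C + Q\right) + C = Q + 2 C$)
$\frac{1}{240 + P{\left(-11,-21 \right)}} = \frac{1}{240 + \left(-11 + 2 \left(-21\right)\right)} = \frac{1}{240 - 53} = \frac{1}{187}$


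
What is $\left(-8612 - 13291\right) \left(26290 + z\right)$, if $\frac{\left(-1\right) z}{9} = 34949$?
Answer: $6313561653$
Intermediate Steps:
$z = -314541$ ($z = \left(-9\right) 34949 = -314541$)
$\left(-8612 - 13291\right) \left(26290 + z\right) = \left(-8612 - 13291\right) \left(26290 - 314541\right) = \left(-21903\right) \left(-288251\right) = 6313561653$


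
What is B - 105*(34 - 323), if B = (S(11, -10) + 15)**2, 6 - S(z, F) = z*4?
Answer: 30874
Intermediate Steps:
S(z, F) = 6 - 4*z (S(z, F) = 6 - z*4 = 6 - 4*z)
B = 529 (B = ((6 - 4*11) + 15)**2 = ((6 - 44) + 15)**2 = (-38 + 15)**2 = (-23)**2 = 529)
B - 105*(34 - 323) = 529 - 105*(34 - 323) = 529 - 105*(-289) = 529 - 1*(-30345) = 529 + 30345 = 30874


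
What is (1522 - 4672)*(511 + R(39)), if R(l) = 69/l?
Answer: -20997900/13 ≈ -1.6152e+6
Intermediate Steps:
(1522 - 4672)*(511 + R(39)) = (1522 - 4672)*(511 + 69/39) = -3150*(511 + 69*(1/39)) = -3150*(511 + 23/13) = -3150*6666/13 = -20997900/13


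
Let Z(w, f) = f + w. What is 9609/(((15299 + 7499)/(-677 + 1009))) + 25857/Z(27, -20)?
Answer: 305909601/79793 ≈ 3833.8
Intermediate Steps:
9609/(((15299 + 7499)/(-677 + 1009))) + 25857/Z(27, -20) = 9609/(((15299 + 7499)/(-677 + 1009))) + 25857/(-20 + 27) = 9609/((22798/332)) + 25857/7 = 9609/((22798*(1/332))) + 25857*(⅐) = 9609/(11399/166) + 25857/7 = 9609*(166/11399) + 25857/7 = 1595094/11399 + 25857/7 = 305909601/79793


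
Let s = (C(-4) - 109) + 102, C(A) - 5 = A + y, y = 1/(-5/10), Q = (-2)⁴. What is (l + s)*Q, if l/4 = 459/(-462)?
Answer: -14752/77 ≈ -191.58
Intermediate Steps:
l = -306/77 (l = 4*(459/(-462)) = 4*(459*(-1/462)) = 4*(-153/154) = -306/77 ≈ -3.9740)
Q = 16
y = -2 (y = 1/(-5*⅒) = 1/(-½) = -2)
C(A) = 3 + A (C(A) = 5 + (A - 2) = 5 + (-2 + A) = 3 + A)
s = -8 (s = ((3 - 4) - 109) + 102 = (-1 - 109) + 102 = -110 + 102 = -8)
(l + s)*Q = (-306/77 - 8)*16 = -922/77*16 = -14752/77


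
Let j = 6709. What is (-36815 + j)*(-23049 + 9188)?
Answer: 417299266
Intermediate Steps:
(-36815 + j)*(-23049 + 9188) = (-36815 + 6709)*(-23049 + 9188) = -30106*(-13861) = 417299266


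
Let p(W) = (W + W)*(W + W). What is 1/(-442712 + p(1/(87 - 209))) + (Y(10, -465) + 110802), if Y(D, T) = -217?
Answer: 182170137446614/1647331351 ≈ 1.1059e+5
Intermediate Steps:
p(W) = 4*W² (p(W) = (2*W)*(2*W) = 4*W²)
1/(-442712 + p(1/(87 - 209))) + (Y(10, -465) + 110802) = 1/(-442712 + 4*(1/(87 - 209))²) + (-217 + 110802) = 1/(-442712 + 4*(1/(-122))²) + 110585 = 1/(-442712 + 4*(-1/122)²) + 110585 = 1/(-442712 + 4*(1/14884)) + 110585 = 1/(-442712 + 1/3721) + 110585 = 1/(-1647331351/3721) + 110585 = -3721/1647331351 + 110585 = 182170137446614/1647331351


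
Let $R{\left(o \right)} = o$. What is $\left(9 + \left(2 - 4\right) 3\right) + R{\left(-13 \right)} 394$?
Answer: $-5119$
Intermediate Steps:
$\left(9 + \left(2 - 4\right) 3\right) + R{\left(-13 \right)} 394 = \left(9 + \left(2 - 4\right) 3\right) - 5122 = \left(9 - 6\right) - 5122 = 3 - 5122 = -5119$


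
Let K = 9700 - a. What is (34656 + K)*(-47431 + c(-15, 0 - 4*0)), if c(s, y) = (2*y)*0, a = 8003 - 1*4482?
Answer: -1936844885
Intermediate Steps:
a = 3521 (a = 8003 - 4482 = 3521)
K = 6179 (K = 9700 - 1*3521 = 9700 - 3521 = 6179)
c(s, y) = 0
(34656 + K)*(-47431 + c(-15, 0 - 4*0)) = (34656 + 6179)*(-47431 + 0) = 40835*(-47431) = -1936844885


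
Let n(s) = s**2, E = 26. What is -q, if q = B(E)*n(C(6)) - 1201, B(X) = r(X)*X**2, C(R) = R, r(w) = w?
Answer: -631535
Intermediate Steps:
B(X) = X**3 (B(X) = X*X**2 = X**3)
q = 631535 (q = 26**3*6**2 - 1201 = 17576*36 - 1201 = 632736 - 1201 = 631535)
-q = -1*631535 = -631535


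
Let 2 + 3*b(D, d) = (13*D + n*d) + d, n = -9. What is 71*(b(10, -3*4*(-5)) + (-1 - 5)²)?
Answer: -17324/3 ≈ -5774.7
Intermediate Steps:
b(D, d) = -⅔ - 8*d/3 + 13*D/3 (b(D, d) = -⅔ + ((13*D - 9*d) + d)/3 = -⅔ + ((-9*d + 13*D) + d)/3 = -⅔ + (-8*d + 13*D)/3 = -⅔ + (-8*d/3 + 13*D/3) = -⅔ - 8*d/3 + 13*D/3)
71*(b(10, -3*4*(-5)) + (-1 - 5)²) = 71*((-⅔ - 8*(-3*4)*(-5)/3 + (13/3)*10) + (-1 - 5)²) = 71*((-⅔ - (-32)*(-5) + 130/3) + (-6)²) = 71*((-⅔ - 8/3*60 + 130/3) + 36) = 71*((-⅔ - 160 + 130/3) + 36) = 71*(-352/3 + 36) = 71*(-244/3) = -17324/3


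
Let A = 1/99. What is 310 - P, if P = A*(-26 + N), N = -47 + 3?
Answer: 30760/99 ≈ 310.71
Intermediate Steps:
A = 1/99 ≈ 0.010101
N = -44
P = -70/99 (P = (-26 - 44)/99 = (1/99)*(-70) = -70/99 ≈ -0.70707)
310 - P = 310 - 1*(-70/99) = 310 + 70/99 = 30760/99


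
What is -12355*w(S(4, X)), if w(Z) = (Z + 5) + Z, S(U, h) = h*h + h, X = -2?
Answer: -111195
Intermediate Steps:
S(U, h) = h + h**2 (S(U, h) = h**2 + h = h + h**2)
w(Z) = 5 + 2*Z (w(Z) = (5 + Z) + Z = 5 + 2*Z)
-12355*w(S(4, X)) = -12355*(5 + 2*(-2*(1 - 2))) = -12355*(5 + 2*(-2*(-1))) = -12355*(5 + 2*2) = -12355*(5 + 4) = -12355*9 = -111195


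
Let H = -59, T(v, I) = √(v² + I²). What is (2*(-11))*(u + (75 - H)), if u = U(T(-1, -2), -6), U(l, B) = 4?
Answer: -3036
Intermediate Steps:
T(v, I) = √(I² + v²)
u = 4
(2*(-11))*(u + (75 - H)) = (2*(-11))*(4 + (75 - 1*(-59))) = -22*(4 + (75 + 59)) = -22*(4 + 134) = -22*138 = -3036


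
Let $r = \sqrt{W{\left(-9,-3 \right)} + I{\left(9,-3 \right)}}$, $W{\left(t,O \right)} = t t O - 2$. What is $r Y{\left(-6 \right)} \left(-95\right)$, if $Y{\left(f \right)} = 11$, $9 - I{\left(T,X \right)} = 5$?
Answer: $- 1045 i \sqrt{241} \approx - 16223.0 i$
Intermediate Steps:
$W{\left(t,O \right)} = -2 + O t^{2}$ ($W{\left(t,O \right)} = t^{2} O - 2 = O t^{2} - 2 = -2 + O t^{2}$)
$I{\left(T,X \right)} = 4$ ($I{\left(T,X \right)} = 9 - 5 = 4$)
$r = i \sqrt{241}$ ($r = \sqrt{\left(-2 - 3 \left(-9\right)^{2}\right) + 4} = \sqrt{\left(-2 - 243\right) + 4} = \sqrt{-245 + 4} = \sqrt{-241} = i \sqrt{241} \approx 15.524 i$)
$r Y{\left(-6 \right)} \left(-95\right) = i \sqrt{241} \cdot 11 \left(-95\right) = 11 i \sqrt{241} \left(-95\right) = - 1045 i \sqrt{241}$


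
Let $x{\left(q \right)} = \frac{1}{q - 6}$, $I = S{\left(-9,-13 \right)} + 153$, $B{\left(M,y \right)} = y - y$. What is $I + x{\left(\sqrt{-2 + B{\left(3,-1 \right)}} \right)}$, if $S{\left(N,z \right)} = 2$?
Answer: $\frac{2942}{19} - \frac{i \sqrt{2}}{38} \approx 154.84 - 0.037216 i$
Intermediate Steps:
$B{\left(M,y \right)} = 0$
$I = 155$ ($I = 2 + 153 = 155$)
$x{\left(q \right)} = \frac{1}{-6 + q}$
$I + x{\left(\sqrt{-2 + B{\left(3,-1 \right)}} \right)} = 155 + \frac{1}{-6 + \sqrt{-2 + 0}} = 155 + \frac{1}{-6 + \sqrt{-2}} = 155 + \frac{1}{-6 + i \sqrt{2}}$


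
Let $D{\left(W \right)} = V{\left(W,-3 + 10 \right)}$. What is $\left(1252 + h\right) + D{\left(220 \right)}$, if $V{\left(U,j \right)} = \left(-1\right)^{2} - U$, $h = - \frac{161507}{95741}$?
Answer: $\frac{98738946}{95741} \approx 1031.3$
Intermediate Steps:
$h = - \frac{161507}{95741}$ ($h = \left(-161507\right) \frac{1}{95741} = - \frac{161507}{95741} \approx -1.6869$)
$V{\left(U,j \right)} = 1 - U$
$D{\left(W \right)} = 1 - W$
$\left(1252 + h\right) + D{\left(220 \right)} = \left(1252 - \frac{161507}{95741}\right) + \left(1 - 220\right) = \frac{119706225}{95741} + \left(1 - 220\right) = \frac{119706225}{95741} - 219 = \frac{98738946}{95741}$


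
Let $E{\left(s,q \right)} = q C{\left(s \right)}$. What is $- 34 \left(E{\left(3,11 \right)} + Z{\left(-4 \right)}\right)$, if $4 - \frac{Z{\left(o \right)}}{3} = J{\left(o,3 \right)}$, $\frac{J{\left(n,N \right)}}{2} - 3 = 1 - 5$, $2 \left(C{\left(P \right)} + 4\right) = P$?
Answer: $323$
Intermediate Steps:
$C{\left(P \right)} = -4 + \frac{P}{2}$
$J{\left(n,N \right)} = -2$ ($J{\left(n,N \right)} = 6 + 2 \left(1 - 5\right) = 6 + 2 \left(-4\right) = 6 - 8 = -2$)
$E{\left(s,q \right)} = q \left(-4 + \frac{s}{2}\right)$
$Z{\left(o \right)} = 18$ ($Z{\left(o \right)} = 12 - -6 = 12 + 6 = 18$)
$- 34 \left(E{\left(3,11 \right)} + Z{\left(-4 \right)}\right) = - 34 \left(\frac{1}{2} \cdot 11 \left(-8 + 3\right) + 18\right) = - 34 \left(\frac{1}{2} \cdot 11 \left(-5\right) + 18\right) = - 34 \left(- \frac{55}{2} + 18\right) = \left(-34\right) \left(- \frac{19}{2}\right) = 323$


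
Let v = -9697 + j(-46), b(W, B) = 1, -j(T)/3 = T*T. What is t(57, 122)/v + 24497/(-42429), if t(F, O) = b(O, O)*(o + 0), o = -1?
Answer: -393011936/680773305 ≈ -0.57730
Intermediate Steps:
j(T) = -3*T² (j(T) = -3*T*T = -3*T²)
t(F, O) = -1 (t(F, O) = 1*(-1 + 0) = 1*(-1) = -1)
v = -16045 (v = -9697 - 3*(-46)² = -9697 - 3*2116 = -9697 - 6348 = -16045)
t(57, 122)/v + 24497/(-42429) = -1/(-16045) + 24497/(-42429) = -1*(-1/16045) + 24497*(-1/42429) = 1/16045 - 24497/42429 = -393011936/680773305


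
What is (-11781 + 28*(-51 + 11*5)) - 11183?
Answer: -22852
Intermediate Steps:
(-11781 + 28*(-51 + 11*5)) - 11183 = (-11781 + 28*(-51 + 55)) - 11183 = (-11781 + 28*4) - 11183 = (-11781 + 112) - 11183 = -11669 - 11183 = -22852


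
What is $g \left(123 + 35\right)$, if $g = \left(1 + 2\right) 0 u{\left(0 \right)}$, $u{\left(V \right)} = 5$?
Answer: $0$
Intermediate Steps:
$g = 0$ ($g = \left(1 + 2\right) 0 \cdot 5 = 3 \cdot 0 \cdot 5 = 0 \cdot 5 = 0$)
$g \left(123 + 35\right) = 0 \left(123 + 35\right) = 0 \cdot 158 = 0$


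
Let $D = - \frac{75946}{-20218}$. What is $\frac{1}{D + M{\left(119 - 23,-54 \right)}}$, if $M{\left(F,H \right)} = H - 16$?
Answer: $- \frac{10109}{669657} \approx -0.015096$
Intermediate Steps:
$D = \frac{37973}{10109}$ ($D = \left(-75946\right) \left(- \frac{1}{20218}\right) = \frac{37973}{10109} \approx 3.7564$)
$M{\left(F,H \right)} = -16 + H$
$\frac{1}{D + M{\left(119 - 23,-54 \right)}} = \frac{1}{\frac{37973}{10109} - 70} = \frac{1}{- \frac{669657}{10109}} = - \frac{10109}{669657}$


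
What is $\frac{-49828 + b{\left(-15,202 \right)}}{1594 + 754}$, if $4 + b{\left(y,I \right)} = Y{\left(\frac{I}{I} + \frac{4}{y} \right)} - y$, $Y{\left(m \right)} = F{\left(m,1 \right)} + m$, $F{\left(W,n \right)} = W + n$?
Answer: $- \frac{373609}{17610} \approx -21.216$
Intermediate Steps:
$Y{\left(m \right)} = 1 + 2 m$ ($Y{\left(m \right)} = \left(m + 1\right) + m = \left(1 + m\right) + m = 1 + 2 m$)
$b{\left(y,I \right)} = -1 - y + \frac{8}{y}$ ($b{\left(y,I \right)} = -4 - \left(-1 + y - 2 \left(\frac{I}{I} + \frac{4}{y}\right)\right) = -4 - \left(-1 + y - 2 \left(1 + \frac{4}{y}\right)\right) = -4 - \left(-3 + y - \frac{8}{y}\right) = -4 + \left(3 - y + \frac{8}{y}\right) = -1 - y + \frac{8}{y}$)
$\frac{-49828 + b{\left(-15,202 \right)}}{1594 + 754} = \frac{-49828 - \left(-14 + \frac{8}{15}\right)}{1594 + 754} = \frac{-49828 + \left(-1 + 15 + 8 \left(- \frac{1}{15}\right)\right)}{2348} = \left(-49828 - - \frac{202}{15}\right) \frac{1}{2348} = \left(-49828 + \frac{202}{15}\right) \frac{1}{2348} = \left(- \frac{747218}{15}\right) \frac{1}{2348} = - \frac{373609}{17610}$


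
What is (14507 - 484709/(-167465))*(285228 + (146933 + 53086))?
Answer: 1179101425207608/167465 ≈ 7.0409e+9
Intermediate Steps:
(14507 - 484709/(-167465))*(285228 + (146933 + 53086)) = (14507 - 484709*(-1/167465))*(285228 + 200019) = (14507 + 484709/167465)*485247 = (2429899464/167465)*485247 = 1179101425207608/167465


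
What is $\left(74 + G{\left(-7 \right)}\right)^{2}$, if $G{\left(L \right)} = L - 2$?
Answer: $4225$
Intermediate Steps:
$G{\left(L \right)} = -2 + L$
$\left(74 + G{\left(-7 \right)}\right)^{2} = \left(74 - 9\right)^{2} = 65^{2} = 4225$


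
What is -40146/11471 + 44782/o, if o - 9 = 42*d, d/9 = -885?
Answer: -13943374388/3837290391 ≈ -3.6337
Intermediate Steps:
d = -7965 (d = 9*(-885) = -7965)
o = -334521 (o = 9 + 42*(-7965) = 9 - 334530 = -334521)
-40146/11471 + 44782/o = -40146/11471 + 44782/(-334521) = -40146*1/11471 + 44782*(-1/334521) = -40146/11471 - 44782/334521 = -13943374388/3837290391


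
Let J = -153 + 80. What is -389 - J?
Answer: -316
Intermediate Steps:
J = -73
-389 - J = -389 - 1*(-73) = -389 + 73 = -316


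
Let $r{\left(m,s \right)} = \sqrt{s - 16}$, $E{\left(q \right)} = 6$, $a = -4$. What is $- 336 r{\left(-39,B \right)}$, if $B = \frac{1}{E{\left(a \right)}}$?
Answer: $- 56 i \sqrt{570} \approx - 1337.0 i$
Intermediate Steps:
$B = \frac{1}{6} \approx 0.16667$
$r{\left(m,s \right)} = \sqrt{-16 + s}$
$- 336 r{\left(-39,B \right)} = - 336 \sqrt{-16 + \frac{1}{6}} = - 336 \sqrt{- \frac{95}{6}} = - 336 \frac{i \sqrt{570}}{6} = - 56 i \sqrt{570}$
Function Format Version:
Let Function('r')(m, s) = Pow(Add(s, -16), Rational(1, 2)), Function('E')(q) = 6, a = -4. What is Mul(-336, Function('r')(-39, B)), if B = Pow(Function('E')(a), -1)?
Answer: Mul(-56, I, Pow(570, Rational(1, 2))) ≈ Mul(-1337.0, I)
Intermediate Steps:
B = Rational(1, 6) (B = Pow(6, -1) = Rational(1, 6) ≈ 0.16667)
Function('r')(m, s) = Pow(Add(-16, s), Rational(1, 2))
Mul(-336, Function('r')(-39, B)) = Mul(-336, Pow(Add(-16, Rational(1, 6)), Rational(1, 2))) = Mul(-336, Pow(Rational(-95, 6), Rational(1, 2))) = Mul(-336, Mul(Rational(1, 6), I, Pow(570, Rational(1, 2)))) = Mul(-56, I, Pow(570, Rational(1, 2)))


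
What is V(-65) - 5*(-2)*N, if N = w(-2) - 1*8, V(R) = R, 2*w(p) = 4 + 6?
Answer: -95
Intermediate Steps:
w(p) = 5 (w(p) = (4 + 6)/2 = (½)*10 = 5)
N = -3 (N = 5 - 1*8 = 5 - 8 = -3)
V(-65) - 5*(-2)*N = -65 - 5*(-2)*(-3) = -65 - (-10)*(-3) = -65 - 1*30 = -65 - 30 = -95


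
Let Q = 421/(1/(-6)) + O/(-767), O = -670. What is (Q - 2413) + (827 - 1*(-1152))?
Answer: -2269650/767 ≈ -2959.1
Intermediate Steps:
Q = -1936772/767 (Q = 421/(1/(-6)) - 670/(-767) = 421/(-1/6) - 670*(-1/767) = 421*(-6) + 670/767 = -2526 + 670/767 = -1936772/767 ≈ -2525.1)
(Q - 2413) + (827 - 1*(-1152)) = (-1936772/767 - 2413) + (827 - 1*(-1152)) = -3787543/767 + (827 + 1152) = -3787543/767 + 1979 = -2269650/767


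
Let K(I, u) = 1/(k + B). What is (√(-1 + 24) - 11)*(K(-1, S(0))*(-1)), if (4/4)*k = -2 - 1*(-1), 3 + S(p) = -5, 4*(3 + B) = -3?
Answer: -44/19 + 4*√23/19 ≈ -1.3061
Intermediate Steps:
B = -15/4 (B = -3 + (¼)*(-3) = -3 - ¾ = -15/4 ≈ -3.7500)
S(p) = -8 (S(p) = -3 - 5 = -8)
k = -1 (k = -2 - 1*(-1) = -2 + 1 = -1)
K(I, u) = -4/19 (K(I, u) = 1/(-1 - 15/4) = 1/(-19/4) = -4/19)
(√(-1 + 24) - 11)*(K(-1, S(0))*(-1)) = (√(-1 + 24) - 11)*(-4/19*(-1)) = (√23 - 11)*(4/19) = (-11 + √23)*(4/19) = -44/19 + 4*√23/19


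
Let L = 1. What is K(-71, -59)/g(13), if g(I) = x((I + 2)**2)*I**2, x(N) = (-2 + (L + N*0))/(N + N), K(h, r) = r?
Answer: 26550/169 ≈ 157.10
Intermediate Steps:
x(N) = -1/(2*N) (x(N) = (-2 + (1 + N*0))/(N + N) = (-2 + (1 + 0))/((2*N)) = (-2 + 1)*(1/(2*N)) = -1/(2*N))
g(I) = -I**2/(2*(2 + I)**2) (g(I) = (-1/(2*(I + 2)**2))*I**2 = (-1/(2*(2 + I)**2))*I**2 = -I**2/(2*(2 + I)**2))
K(-71, -59)/g(13) = -59*(-2*(2 + 13)**2/169) = -59/((-1/2*169/15**2)) = -59/((-1/2*169*1/225)) = -59/(-169/450) = -59*(-450/169) = 26550/169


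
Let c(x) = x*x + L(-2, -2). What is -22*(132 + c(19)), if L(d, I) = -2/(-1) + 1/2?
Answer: -10901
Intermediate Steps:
L(d, I) = 5/2 (L(d, I) = -2*(-1) + 1*(½) = 2 + ½ = 5/2)
c(x) = 5/2 + x² (c(x) = x*x + 5/2 = x² + 5/2 = 5/2 + x²)
-22*(132 + c(19)) = -22*(132 + (5/2 + 19²)) = -22*(132 + (5/2 + 361)) = -22*(132 + 727/2) = -22*991/2 = -10901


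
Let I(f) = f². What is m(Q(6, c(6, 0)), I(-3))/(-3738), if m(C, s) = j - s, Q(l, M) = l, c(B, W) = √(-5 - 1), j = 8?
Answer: 1/3738 ≈ 0.00026752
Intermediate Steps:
c(B, W) = I*√6 (c(B, W) = √(-6) = I*√6)
m(C, s) = 8 - s
m(Q(6, c(6, 0)), I(-3))/(-3738) = (8 - 1*(-3)²)/(-3738) = (8 - 1*9)*(-1/3738) = (8 - 9)*(-1/3738) = -1*(-1/3738) = 1/3738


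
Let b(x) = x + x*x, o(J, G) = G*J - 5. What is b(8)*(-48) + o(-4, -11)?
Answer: -3417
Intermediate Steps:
o(J, G) = -5 + G*J
b(x) = x + x**2
b(8)*(-48) + o(-4, -11) = (8*(1 + 8))*(-48) + (-5 - 11*(-4)) = (8*9)*(-48) + (-5 + 44) = 72*(-48) + 39 = -3456 + 39 = -3417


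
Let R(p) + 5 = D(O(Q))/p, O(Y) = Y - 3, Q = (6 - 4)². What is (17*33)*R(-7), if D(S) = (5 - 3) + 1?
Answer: -21318/7 ≈ -3045.4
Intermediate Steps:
Q = 4 (Q = 2² = 4)
O(Y) = -3 + Y
D(S) = 3 (D(S) = 2 + 1 = 3)
R(p) = -5 + 3/p
(17*33)*R(-7) = (17*33)*(-5 + 3/(-7)) = 561*(-5 + 3*(-⅐)) = 561*(-5 - 3/7) = 561*(-38/7) = -21318/7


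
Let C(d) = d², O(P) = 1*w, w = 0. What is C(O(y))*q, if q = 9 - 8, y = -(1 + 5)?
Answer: 0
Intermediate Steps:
y = -6 (y = -1*6 = -6)
O(P) = 0 (O(P) = 1*0 = 0)
q = 1
C(O(y))*q = 0²*1 = 0*1 = 0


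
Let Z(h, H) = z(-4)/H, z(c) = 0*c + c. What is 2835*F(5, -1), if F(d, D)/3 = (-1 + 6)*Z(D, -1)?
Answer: 170100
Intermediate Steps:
z(c) = c (z(c) = 0 + c = c)
Z(h, H) = -4/H
F(d, D) = 60 (F(d, D) = 3*((-1 + 6)*(-4/(-1))) = 3*(5*(-4*(-1))) = 3*(5*4) = 3*20 = 60)
2835*F(5, -1) = 2835*60 = 170100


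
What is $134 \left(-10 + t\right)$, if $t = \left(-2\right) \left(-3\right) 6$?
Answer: $3484$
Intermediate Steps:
$t = 36$ ($t = 6 \cdot 6 = 36$)
$134 \left(-10 + t\right) = 134 \left(-10 + 36\right) = 134 \cdot 26 = 3484$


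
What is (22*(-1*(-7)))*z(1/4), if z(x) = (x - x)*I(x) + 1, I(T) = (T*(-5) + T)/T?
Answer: 154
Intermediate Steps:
I(T) = -4 (I(T) = (-5*T + T)/T = (-4*T)/T = -4)
z(x) = 1 (z(x) = (x - x)*(-4) + 1 = 0*(-4) + 1 = 0 + 1 = 1)
(22*(-1*(-7)))*z(1/4) = (22*(-1*(-7)))*1 = (22*7)*1 = 154*1 = 154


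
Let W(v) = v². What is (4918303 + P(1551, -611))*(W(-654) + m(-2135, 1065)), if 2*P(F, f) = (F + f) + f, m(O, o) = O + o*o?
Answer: 7671855117305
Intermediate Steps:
m(O, o) = O + o²
P(F, f) = f + F/2 (P(F, f) = ((F + f) + f)/2 = (F + 2*f)/2 = f + F/2)
(4918303 + P(1551, -611))*(W(-654) + m(-2135, 1065)) = (4918303 + (-611 + (½)*1551))*((-654)² + (-2135 + 1065²)) = (4918303 + (-611 + 1551/2))*(427716 + (-2135 + 1134225)) = (4918303 + 329/2)*(427716 + 1132090) = (9836935/2)*1559806 = 7671855117305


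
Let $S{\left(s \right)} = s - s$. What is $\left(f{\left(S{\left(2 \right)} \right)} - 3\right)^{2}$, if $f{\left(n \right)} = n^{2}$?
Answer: $9$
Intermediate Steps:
$S{\left(s \right)} = 0$
$\left(f{\left(S{\left(2 \right)} \right)} - 3\right)^{2} = \left(0^{2} - 3\right)^{2} = \left(0 - 3\right)^{2} = \left(-3\right)^{2} = 9$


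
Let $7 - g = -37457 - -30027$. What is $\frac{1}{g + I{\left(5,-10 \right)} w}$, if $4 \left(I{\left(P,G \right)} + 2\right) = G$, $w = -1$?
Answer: $\frac{2}{14883} \approx 0.00013438$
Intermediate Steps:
$I{\left(P,G \right)} = -2 + \frac{G}{4}$
$g = 7437$ ($g = 7 - \left(-37457 - -30027\right) = 7 - \left(-37457 + 30027\right) = 7 - -7430 = 7 + 7430 = 7437$)
$\frac{1}{g + I{\left(5,-10 \right)} w} = \frac{1}{7437 + \left(-2 + \frac{1}{4} \left(-10\right)\right) \left(-1\right)} = \frac{1}{7437 + \left(-2 - \frac{5}{2}\right) \left(-1\right)} = \frac{1}{7437 - - \frac{9}{2}} = \frac{1}{7437 + \frac{9}{2}} = \frac{1}{\frac{14883}{2}} = \frac{2}{14883}$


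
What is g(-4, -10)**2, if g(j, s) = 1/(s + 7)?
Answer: 1/9 ≈ 0.11111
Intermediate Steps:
g(j, s) = 1/(7 + s)
g(-4, -10)**2 = (1/(7 - 10))**2 = (1/(-3))**2 = (-1/3)**2 = 1/9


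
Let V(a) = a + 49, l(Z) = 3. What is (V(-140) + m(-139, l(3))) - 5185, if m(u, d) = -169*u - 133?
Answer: 18082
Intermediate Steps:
V(a) = 49 + a
m(u, d) = -133 - 169*u
(V(-140) + m(-139, l(3))) - 5185 = ((49 - 140) + (-133 - 169*(-139))) - 5185 = (-91 + (-133 + 23491)) - 5185 = (-91 + 23358) - 5185 = 23267 - 5185 = 18082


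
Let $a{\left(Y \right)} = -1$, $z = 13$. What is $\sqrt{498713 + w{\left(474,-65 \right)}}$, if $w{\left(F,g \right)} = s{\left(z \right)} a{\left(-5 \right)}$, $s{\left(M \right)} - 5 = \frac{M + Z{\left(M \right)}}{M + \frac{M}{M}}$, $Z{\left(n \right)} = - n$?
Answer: $6 \sqrt{13853} \approx 706.19$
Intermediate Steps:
$s{\left(M \right)} = 5$ ($s{\left(M \right)} = 5 + \frac{M - M}{M + \frac{M}{M}} = 5 + \frac{0}{M + 1} = 5 + \frac{0}{1 + M} = 5 + 0 = 5$)
$w{\left(F,g \right)} = -5$ ($w{\left(F,g \right)} = 5 \left(-1\right) = -5$)
$\sqrt{498713 + w{\left(474,-65 \right)}} = \sqrt{498713 - 5} = \sqrt{498708} = 6 \sqrt{13853}$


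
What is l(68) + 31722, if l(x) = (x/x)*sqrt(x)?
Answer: 31722 + 2*sqrt(17) ≈ 31730.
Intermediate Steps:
l(x) = sqrt(x) (l(x) = 1*sqrt(x) = sqrt(x))
l(68) + 31722 = sqrt(68) + 31722 = 2*sqrt(17) + 31722 = 31722 + 2*sqrt(17)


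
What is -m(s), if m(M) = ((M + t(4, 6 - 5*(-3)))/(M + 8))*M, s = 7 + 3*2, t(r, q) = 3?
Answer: -208/21 ≈ -9.9048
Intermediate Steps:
s = 13 (s = 7 + 6 = 13)
m(M) = M*(3 + M)/(8 + M) (m(M) = ((M + 3)/(M + 8))*M = ((3 + M)/(8 + M))*M = M*(3 + M)/(8 + M))
-m(s) = -13*(3 + 13)/(8 + 13) = -13*16/21 = -1*208/21 = -208/21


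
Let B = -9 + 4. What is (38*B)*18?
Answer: -3420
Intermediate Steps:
B = -5
(38*B)*18 = (38*(-5))*18 = -190*18 = -3420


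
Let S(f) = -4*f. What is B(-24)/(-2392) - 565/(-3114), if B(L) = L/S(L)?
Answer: 2704517/14897376 ≈ 0.18154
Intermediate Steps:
B(L) = -¼ (B(L) = L/((-4*L)) = L*(-1/(4*L)) = -¼)
B(-24)/(-2392) - 565/(-3114) = -¼/(-2392) - 565/(-3114) = -¼*(-1/2392) - 565*(-1/3114) = 1/9568 + 565/3114 = 2704517/14897376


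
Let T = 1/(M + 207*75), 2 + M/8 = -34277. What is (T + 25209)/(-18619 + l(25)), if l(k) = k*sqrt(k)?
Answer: -3260872381/2392263629 ≈ -1.3631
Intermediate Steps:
M = -274232 (M = -16 + 8*(-34277) = -16 - 274216 = -274232)
l(k) = k**(3/2)
T = -1/258707 (T = 1/(-274232 + 207*75) = 1/(-274232 + 15525) = 1/(-258707) = -1/258707 ≈ -3.8654e-6)
(T + 25209)/(-18619 + l(25)) = (-1/258707 + 25209)/(-18619 + 25**(3/2)) = 6521744762/(258707*(-18619 + 125)) = (6521744762/258707)/(-18494) = (6521744762/258707)*(-1/18494) = -3260872381/2392263629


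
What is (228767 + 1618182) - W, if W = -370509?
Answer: 2217458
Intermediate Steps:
(228767 + 1618182) - W = (228767 + 1618182) - 1*(-370509) = 1846949 + 370509 = 2217458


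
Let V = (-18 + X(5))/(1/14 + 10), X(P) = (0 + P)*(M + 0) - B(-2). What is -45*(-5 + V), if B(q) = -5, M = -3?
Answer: 16455/47 ≈ 350.11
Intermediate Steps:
X(P) = 5 - 3*P (X(P) = (0 + P)*(-3 + 0) - 1*(-5) = P*(-3) + 5 = -3*P + 5 = 5 - 3*P)
V = -392/141 (V = (-18 + (5 - 3*5))/(1/14 + 10) = (-18 + (5 - 15))/(1/14 + 10) = (-18 - 10)/(141/14) = -28*14/141 = -392/141 ≈ -2.7801)
-45*(-5 + V) = -45*(-5 - 392/141) = -45*(-1097/141) = 16455/47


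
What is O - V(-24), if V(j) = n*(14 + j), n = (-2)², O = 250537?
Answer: 250577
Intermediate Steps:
n = 4
V(j) = 56 + 4*j (V(j) = 4*(14 + j) = 56 + 4*j)
O - V(-24) = 250537 - (56 + 4*(-24)) = 250537 - (56 - 96) = 250537 - 1*(-40) = 250537 + 40 = 250577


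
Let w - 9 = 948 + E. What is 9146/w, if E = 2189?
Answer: 4573/1573 ≈ 2.9072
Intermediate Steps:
w = 3146 (w = 9 + (948 + 2189) = 9 + 3137 = 3146)
9146/w = 9146/3146 = 9146*(1/3146) = 4573/1573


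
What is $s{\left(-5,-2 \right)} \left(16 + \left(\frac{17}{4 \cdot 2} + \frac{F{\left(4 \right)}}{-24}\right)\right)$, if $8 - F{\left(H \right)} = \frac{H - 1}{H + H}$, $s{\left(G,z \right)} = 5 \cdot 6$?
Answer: $\frac{17095}{32} \approx 534.22$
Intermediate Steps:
$s{\left(G,z \right)} = 30$
$F{\left(H \right)} = 8 - \frac{-1 + H}{2 H}$ ($F{\left(H \right)} = 8 - \frac{H - 1}{H + H} = 8 - \frac{-1 + H}{2 H}$)
$s{\left(-5,-2 \right)} \left(16 + \left(\frac{17}{4 \cdot 2} + \frac{F{\left(4 \right)}}{-24}\right)\right) = 30 \left(16 + \left(\frac{17}{4 \cdot 2} + \frac{\frac{1}{2} \cdot \frac{1}{4} \left(1 + 15 \cdot 4\right)}{-24}\right)\right) = 30 \left(16 + \left(\frac{17}{8} + \frac{1}{2} \cdot \frac{1}{4} \left(1 + 60\right) \left(- \frac{1}{24}\right)\right)\right) = 30 \left(16 + \left(17 \cdot \frac{1}{8} + \frac{1}{2} \cdot \frac{1}{4} \cdot 61 \left(- \frac{1}{24}\right)\right)\right) = 30 \left(16 + \left(\frac{17}{8} + \frac{61}{8} \left(- \frac{1}{24}\right)\right)\right) = 30 \left(16 + \left(\frac{17}{8} - \frac{61}{192}\right)\right) = 30 \left(16 + \frac{347}{192}\right) = 30 \cdot \frac{3419}{192} = \frac{17095}{32}$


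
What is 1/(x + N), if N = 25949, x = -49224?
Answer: -1/23275 ≈ -4.2965e-5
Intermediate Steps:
1/(x + N) = 1/(-49224 + 25949) = 1/(-23275) = -1/23275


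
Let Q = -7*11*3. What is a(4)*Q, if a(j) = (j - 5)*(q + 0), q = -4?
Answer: -924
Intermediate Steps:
Q = -231 (Q = -77*3 = -231)
a(j) = 20 - 4*j (a(j) = (j - 5)*(-4 + 0) = (-5 + j)*(-4) = 20 - 4*j)
a(4)*Q = (20 - 4*4)*(-231) = (20 - 16)*(-231) = 4*(-231) = -924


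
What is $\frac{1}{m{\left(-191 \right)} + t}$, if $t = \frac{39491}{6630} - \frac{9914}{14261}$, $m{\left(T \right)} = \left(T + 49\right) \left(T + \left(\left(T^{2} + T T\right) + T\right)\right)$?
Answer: $- \frac{32910}{339182134453} \approx -9.7028 \cdot 10^{-8}$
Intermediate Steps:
$m{\left(T \right)} = \left(49 + T\right) \left(2 T + 2 T^{2}\right)$ ($m{\left(T \right)} = \left(49 + T\right) \left(T + \left(\left(T^{2} + T^{2}\right) + T\right)\right) = \left(49 + T\right) \left(T + \left(2 T^{2} + T\right)\right) = \left(49 + T\right) \left(T + \left(T + 2 T^{2}\right)\right) = \left(49 + T\right) \left(2 T + 2 T^{2}\right)$)
$t = \frac{173147}{32910}$ ($t = 39491 \cdot \frac{1}{6630} - \frac{9914}{14261} = \frac{2323}{390} - \frac{9914}{14261} = \frac{173147}{32910} \approx 5.2612$)
$\frac{1}{m{\left(-191 \right)} + t} = \frac{1}{2 \left(-191\right) \left(49 + \left(-191\right)^{2} + 50 \left(-191\right)\right) + \frac{173147}{32910}} = \frac{1}{2 \left(-191\right) \left(49 + 36481 - 9550\right) + \frac{173147}{32910}} = \frac{1}{2 \left(-191\right) 26980 + \frac{173147}{32910}} = \frac{1}{-10306360 + \frac{173147}{32910}} = \frac{1}{- \frac{339182134453}{32910}} = - \frac{32910}{339182134453}$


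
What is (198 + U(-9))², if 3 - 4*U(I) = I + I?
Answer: 660969/16 ≈ 41311.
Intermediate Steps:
U(I) = ¾ - I/2 (U(I) = ¾ - (I + I)/4 = ¾ - I/2)
(198 + U(-9))² = (198 + (¾ - ½*(-9)))² = (198 + (¾ + 9/2))² = (198 + 21/4)² = (813/4)² = 660969/16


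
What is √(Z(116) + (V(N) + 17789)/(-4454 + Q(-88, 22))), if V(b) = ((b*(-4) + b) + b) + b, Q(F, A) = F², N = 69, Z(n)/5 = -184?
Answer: 2*I*√24749683/329 ≈ 30.243*I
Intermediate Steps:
Z(n) = -920 (Z(n) = 5*(-184) = -920)
V(b) = -b (V(b) = ((-4*b + b) + b) + b = (-3*b + b) + b = -2*b + b = -b)
√(Z(116) + (V(N) + 17789)/(-4454 + Q(-88, 22))) = √(-920 + (-1*69 + 17789)/(-4454 + (-88)²)) = √(-920 + (-69 + 17789)/(-4454 + 7744)) = √(-920 + 17720/3290) = √(-920 + 17720*(1/3290)) = √(-920 + 1772/329) = √(-300908/329) = 2*I*√24749683/329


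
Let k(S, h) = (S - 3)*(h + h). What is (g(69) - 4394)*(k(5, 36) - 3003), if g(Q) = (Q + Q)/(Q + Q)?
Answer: 12559587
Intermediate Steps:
g(Q) = 1 (g(Q) = (2*Q)/((2*Q)) = (2*Q)*(1/(2*Q)) = 1)
k(S, h) = 2*h*(-3 + S) (k(S, h) = (-3 + S)*(2*h) = 2*h*(-3 + S))
(g(69) - 4394)*(k(5, 36) - 3003) = (1 - 4394)*(2*36*(-3 + 5) - 3003) = -4393*(2*36*2 - 3003) = -4393*(144 - 3003) = -4393*(-2859) = 12559587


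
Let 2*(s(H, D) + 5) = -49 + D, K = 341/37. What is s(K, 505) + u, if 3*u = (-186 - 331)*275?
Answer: -141506/3 ≈ -47169.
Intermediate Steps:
K = 341/37 (K = 341*(1/37) = 341/37 ≈ 9.2162)
s(H, D) = -59/2 + D/2 (s(H, D) = -5 + (-49 + D)/2 = -5 + (-49/2 + D/2) = -59/2 + D/2)
u = -142175/3 (u = ((-186 - 331)*275)/3 = (-517*275)/3 = (1/3)*(-142175) = -142175/3 ≈ -47392.)
s(K, 505) + u = (-59/2 + (1/2)*505) - 142175/3 = (-59/2 + 505/2) - 142175/3 = 223 - 142175/3 = -141506/3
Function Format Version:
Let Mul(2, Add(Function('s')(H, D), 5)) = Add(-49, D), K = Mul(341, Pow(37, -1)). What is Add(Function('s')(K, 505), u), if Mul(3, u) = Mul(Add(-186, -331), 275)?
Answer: Rational(-141506, 3) ≈ -47169.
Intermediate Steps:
K = Rational(341, 37) (K = Mul(341, Rational(1, 37)) = Rational(341, 37) ≈ 9.2162)
Function('s')(H, D) = Add(Rational(-59, 2), Mul(Rational(1, 2), D)) (Function('s')(H, D) = Add(-5, Mul(Rational(1, 2), Add(-49, D))) = Add(-5, Add(Rational(-49, 2), Mul(Rational(1, 2), D))) = Add(Rational(-59, 2), Mul(Rational(1, 2), D)))
u = Rational(-142175, 3) (u = Mul(Rational(1, 3), Mul(Add(-186, -331), 275)) = Mul(Rational(1, 3), Mul(-517, 275)) = Mul(Rational(1, 3), -142175) = Rational(-142175, 3) ≈ -47392.)
Add(Function('s')(K, 505), u) = Add(Add(Rational(-59, 2), Mul(Rational(1, 2), 505)), Rational(-142175, 3)) = Add(Add(Rational(-59, 2), Rational(505, 2)), Rational(-142175, 3)) = Add(223, Rational(-142175, 3)) = Rational(-141506, 3)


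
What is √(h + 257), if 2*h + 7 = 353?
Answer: √430 ≈ 20.736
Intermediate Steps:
h = 173 (h = -7/2 + (½)*353 = -7/2 + 353/2 = 173)
√(h + 257) = √(173 + 257) = √430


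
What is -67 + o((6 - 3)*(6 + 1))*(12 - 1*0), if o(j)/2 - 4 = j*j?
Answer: 10613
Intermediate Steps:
o(j) = 8 + 2*j² (o(j) = 8 + 2*(j*j) = 8 + 2*j²)
-67 + o((6 - 3)*(6 + 1))*(12 - 1*0) = -67 + (8 + 2*((6 - 3)*(6 + 1))²)*(12 - 1*0) = -67 + (8 + 2*(3*7)²)*(12 + 0) = -67 + (8 + 2*21²)*12 = -67 + (8 + 2*441)*12 = -67 + (8 + 882)*12 = -67 + 890*12 = -67 + 10680 = 10613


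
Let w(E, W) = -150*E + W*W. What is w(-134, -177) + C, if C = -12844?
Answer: 38585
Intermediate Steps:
w(E, W) = W² - 150*E (w(E, W) = -150*E + W² = W² - 150*E)
w(-134, -177) + C = ((-177)² - 150*(-134)) - 12844 = (31329 + 20100) - 12844 = 51429 - 12844 = 38585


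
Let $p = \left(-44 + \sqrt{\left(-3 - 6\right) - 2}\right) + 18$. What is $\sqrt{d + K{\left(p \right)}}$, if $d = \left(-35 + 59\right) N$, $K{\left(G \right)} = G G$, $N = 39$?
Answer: $\sqrt{1601 - 52 i \sqrt{11}} \approx 40.07 - 2.152 i$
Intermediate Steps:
$p = -26 + i \sqrt{11}$ ($p = \left(-44 + \sqrt{-9 - 2}\right) + 18 = \left(-44 + \sqrt{-11}\right) + 18 = \left(-44 + i \sqrt{11}\right) + 18 = -26 + i \sqrt{11} \approx -26.0 + 3.3166 i$)
$K{\left(G \right)} = G^{2}$
$d = 936$ ($d = \left(-35 + 59\right) 39 = 24 \cdot 39 = 936$)
$\sqrt{d + K{\left(p \right)}} = \sqrt{936 + \left(-26 + i \sqrt{11}\right)^{2}}$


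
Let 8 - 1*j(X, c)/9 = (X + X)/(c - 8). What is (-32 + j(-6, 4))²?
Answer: 169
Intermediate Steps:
j(X, c) = 72 - 18*X/(-8 + c) (j(X, c) = 72 - 9*(X + X)/(c - 8) = 72 - 9*2*X/(-8 + c) = 72 - 18*X/(-8 + c))
(-32 + j(-6, 4))² = (-32 + 18*(-32 - 1*(-6) + 4*4)/(-8 + 4))² = (-32 + 18*(-32 + 6 + 16)/(-4))² = (-32 + 18*(-¼)*(-10))² = (-32 + 45)² = 13² = 169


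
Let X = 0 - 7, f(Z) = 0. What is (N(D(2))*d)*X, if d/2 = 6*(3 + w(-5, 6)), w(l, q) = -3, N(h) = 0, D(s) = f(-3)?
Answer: 0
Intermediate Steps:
D(s) = 0
X = -7
d = 0 (d = 2*(6*(3 - 3)) = 2*(6*0) = 2*0 = 0)
(N(D(2))*d)*X = (0*0)*(-7) = 0*(-7) = 0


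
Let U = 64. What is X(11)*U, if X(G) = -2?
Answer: -128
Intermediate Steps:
X(11)*U = -2*64 = -128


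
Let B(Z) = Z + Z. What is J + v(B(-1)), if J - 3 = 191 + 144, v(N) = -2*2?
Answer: 334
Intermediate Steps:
B(Z) = 2*Z
v(N) = -4
J = 338 (J = 3 + (191 + 144) = 3 + 335 = 338)
J + v(B(-1)) = 338 - 4 = 334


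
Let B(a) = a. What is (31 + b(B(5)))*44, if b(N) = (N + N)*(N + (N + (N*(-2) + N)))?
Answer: 3564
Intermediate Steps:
b(N) = 2*N**2 (b(N) = (2*N)*(N + (N + (-2*N + N))) = (2*N)*(N + (N - N)) = (2*N)*(N + 0) = (2*N)*N = 2*N**2)
(31 + b(B(5)))*44 = (31 + 2*5**2)*44 = (31 + 2*25)*44 = (31 + 50)*44 = 81*44 = 3564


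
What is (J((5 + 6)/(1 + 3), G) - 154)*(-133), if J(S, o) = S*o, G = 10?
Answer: 33649/2 ≈ 16825.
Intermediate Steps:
(J((5 + 6)/(1 + 3), G) - 154)*(-133) = (((5 + 6)/(1 + 3))*10 - 154)*(-133) = ((11/4)*10 - 154)*(-133) = (55/2 - 154)*(-133) = -253/2*(-133) = 33649/2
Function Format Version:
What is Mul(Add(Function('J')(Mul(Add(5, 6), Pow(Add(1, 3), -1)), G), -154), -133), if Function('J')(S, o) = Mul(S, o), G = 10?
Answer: Rational(33649, 2) ≈ 16825.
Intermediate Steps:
Mul(Add(Function('J')(Mul(Add(5, 6), Pow(Add(1, 3), -1)), G), -154), -133) = Mul(Add(Mul(Mul(Add(5, 6), Pow(Add(1, 3), -1)), 10), -154), -133) = Mul(Add(Mul(Mul(11, Pow(4, -1)), 10), -154), -133) = Mul(Add(Mul(Mul(11, Rational(1, 4)), 10), -154), -133) = Mul(Add(Mul(Rational(11, 4), 10), -154), -133) = Mul(Add(Rational(55, 2), -154), -133) = Mul(Rational(-253, 2), -133) = Rational(33649, 2)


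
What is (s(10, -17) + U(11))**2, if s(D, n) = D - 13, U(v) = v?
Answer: 64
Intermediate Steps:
s(D, n) = -13 + D
(s(10, -17) + U(11))**2 = ((-13 + 10) + 11)**2 = (-3 + 11)**2 = 8**2 = 64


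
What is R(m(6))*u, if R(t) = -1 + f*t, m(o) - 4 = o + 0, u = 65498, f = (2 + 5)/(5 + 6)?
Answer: 3864382/11 ≈ 3.5131e+5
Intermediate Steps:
f = 7/11 ≈ 0.63636
m(o) = 4 + o (m(o) = 4 + (o + 0) = 4 + o)
R(t) = -1 + 7*t/11
R(m(6))*u = (-1 + 7*(4 + 6)/11)*65498 = (-1 + (7/11)*10)*65498 = (-1 + 70/11)*65498 = (59/11)*65498 = 3864382/11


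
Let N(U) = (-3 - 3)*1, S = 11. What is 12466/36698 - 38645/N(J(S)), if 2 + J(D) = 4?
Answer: 709134503/110094 ≈ 6441.2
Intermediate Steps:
J(D) = 2 (J(D) = -2 + 4 = 2)
N(U) = -6 (N(U) = -6*1 = -6)
12466/36698 - 38645/N(J(S)) = 12466/36698 - 38645/(-6) = 12466*(1/36698) - 38645*(-1/6) = 6233/18349 + 38645/6 = 709134503/110094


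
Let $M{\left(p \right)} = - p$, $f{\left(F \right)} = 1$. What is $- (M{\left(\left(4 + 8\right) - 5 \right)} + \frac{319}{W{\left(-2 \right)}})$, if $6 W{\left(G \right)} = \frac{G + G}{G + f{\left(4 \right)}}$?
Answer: $- \frac{943}{2} \approx -471.5$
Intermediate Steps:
$W{\left(G \right)} = \frac{G}{3 \left(1 + G\right)}$ ($W{\left(G \right)} = \frac{\left(G + G\right) \frac{1}{G + 1}}{6} = \frac{2 G \frac{1}{1 + G}}{6} = \frac{G}{3 \left(1 + G\right)}$)
$- (M{\left(\left(4 + 8\right) - 5 \right)} + \frac{319}{W{\left(-2 \right)}}) = - (- (\left(4 + 8\right) - 5) + \frac{319}{\frac{1}{3} \left(-2\right) \frac{1}{1 - 2}}) = - (- (12 - 5) + \frac{319}{\frac{1}{3} \left(-2\right) \frac{1}{-1}}) = - (\left(-1\right) 7 + \frac{319}{\frac{1}{3} \left(-2\right) \left(-1\right)}) = - (-7 + \frac{319}{\frac{2}{3}}) = - (-7 + 319 \cdot \frac{3}{2}) = - (-7 + \frac{957}{2}) = \left(-1\right) \frac{943}{2} = - \frac{943}{2}$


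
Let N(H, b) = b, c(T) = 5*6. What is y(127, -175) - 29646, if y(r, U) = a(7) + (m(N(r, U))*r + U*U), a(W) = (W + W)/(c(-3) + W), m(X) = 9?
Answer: 78528/37 ≈ 2122.4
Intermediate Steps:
c(T) = 30
a(W) = 2*W/(30 + W) (a(W) = (W + W)/(30 + W) = (2*W)/(30 + W) = 2*W/(30 + W))
y(r, U) = 14/37 + U² + 9*r (y(r, U) = 2*7/(30 + 7) + (9*r + U*U) = 2*7/37 + (9*r + U²) = 2*7*(1/37) + (U² + 9*r) = 14/37 + (U² + 9*r) = 14/37 + U² + 9*r)
y(127, -175) - 29646 = (14/37 + (-175)² + 9*127) - 29646 = (14/37 + 30625 + 1143) - 29646 = 1175430/37 - 29646 = 78528/37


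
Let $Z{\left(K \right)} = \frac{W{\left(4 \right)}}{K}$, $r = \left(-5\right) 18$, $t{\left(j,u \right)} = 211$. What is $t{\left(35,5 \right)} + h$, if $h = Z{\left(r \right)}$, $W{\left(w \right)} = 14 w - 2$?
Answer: $\frac{1052}{5} \approx 210.4$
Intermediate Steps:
$W{\left(w \right)} = -2 + 14 w$
$r = -90$
$Z{\left(K \right)} = \frac{54}{K}$ ($Z{\left(K \right)} = \frac{-2 + 14 \cdot 4}{K} = \frac{-2 + 56}{K} = \frac{54}{K}$)
$h = - \frac{3}{5}$ ($h = \frac{54}{-90} = 54 \left(- \frac{1}{90}\right) = - \frac{3}{5} \approx -0.6$)
$t{\left(35,5 \right)} + h = 211 - \frac{3}{5} = \frac{1052}{5}$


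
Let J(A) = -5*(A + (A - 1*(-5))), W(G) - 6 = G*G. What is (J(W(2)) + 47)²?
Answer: 6084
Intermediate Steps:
W(G) = 6 + G² (W(G) = 6 + G*G = 6 + G²)
J(A) = -25 - 10*A (J(A) = -5*(A + (A + 5)) = -5*(A + (5 + A)) = -5*(5 + 2*A) = -25 - 10*A)
(J(W(2)) + 47)² = ((-25 - 10*(6 + 2²)) + 47)² = ((-25 - 10*(6 + 4)) + 47)² = ((-25 - 10*10) + 47)² = ((-25 - 100) + 47)² = (-125 + 47)² = (-78)² = 6084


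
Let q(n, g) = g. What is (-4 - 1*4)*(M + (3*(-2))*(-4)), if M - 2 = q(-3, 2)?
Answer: -224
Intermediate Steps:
M = 4 (M = 2 + 2 = 4)
(-4 - 1*4)*(M + (3*(-2))*(-4)) = (-4 - 1*4)*(4 + (3*(-2))*(-4)) = (-4 - 4)*(4 - 6*(-4)) = -8*(4 + 24) = -8*28 = -224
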